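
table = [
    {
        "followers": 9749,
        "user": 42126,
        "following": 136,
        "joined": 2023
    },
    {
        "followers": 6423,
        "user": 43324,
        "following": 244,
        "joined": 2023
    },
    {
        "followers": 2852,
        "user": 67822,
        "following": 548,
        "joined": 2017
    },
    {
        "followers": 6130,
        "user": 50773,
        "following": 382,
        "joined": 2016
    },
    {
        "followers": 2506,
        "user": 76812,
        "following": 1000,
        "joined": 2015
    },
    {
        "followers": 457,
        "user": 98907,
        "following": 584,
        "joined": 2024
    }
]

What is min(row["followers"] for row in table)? 457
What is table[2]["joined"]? 2017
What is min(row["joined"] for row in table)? 2015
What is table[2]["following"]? 548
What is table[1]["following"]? 244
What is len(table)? 6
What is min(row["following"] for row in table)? 136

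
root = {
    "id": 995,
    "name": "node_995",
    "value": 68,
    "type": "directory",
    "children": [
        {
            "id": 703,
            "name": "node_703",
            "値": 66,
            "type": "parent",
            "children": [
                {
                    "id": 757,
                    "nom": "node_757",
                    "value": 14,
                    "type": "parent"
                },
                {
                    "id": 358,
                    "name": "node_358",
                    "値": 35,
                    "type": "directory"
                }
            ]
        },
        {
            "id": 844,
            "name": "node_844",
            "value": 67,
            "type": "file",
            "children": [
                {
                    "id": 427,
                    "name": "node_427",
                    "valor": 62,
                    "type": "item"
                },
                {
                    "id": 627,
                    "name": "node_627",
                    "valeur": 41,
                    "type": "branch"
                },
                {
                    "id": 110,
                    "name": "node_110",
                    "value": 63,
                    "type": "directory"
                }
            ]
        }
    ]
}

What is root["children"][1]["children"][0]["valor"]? 62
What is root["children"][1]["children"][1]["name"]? "node_627"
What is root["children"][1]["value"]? 67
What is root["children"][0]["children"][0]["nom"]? "node_757"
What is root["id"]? 995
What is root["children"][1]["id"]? 844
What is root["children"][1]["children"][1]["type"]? "branch"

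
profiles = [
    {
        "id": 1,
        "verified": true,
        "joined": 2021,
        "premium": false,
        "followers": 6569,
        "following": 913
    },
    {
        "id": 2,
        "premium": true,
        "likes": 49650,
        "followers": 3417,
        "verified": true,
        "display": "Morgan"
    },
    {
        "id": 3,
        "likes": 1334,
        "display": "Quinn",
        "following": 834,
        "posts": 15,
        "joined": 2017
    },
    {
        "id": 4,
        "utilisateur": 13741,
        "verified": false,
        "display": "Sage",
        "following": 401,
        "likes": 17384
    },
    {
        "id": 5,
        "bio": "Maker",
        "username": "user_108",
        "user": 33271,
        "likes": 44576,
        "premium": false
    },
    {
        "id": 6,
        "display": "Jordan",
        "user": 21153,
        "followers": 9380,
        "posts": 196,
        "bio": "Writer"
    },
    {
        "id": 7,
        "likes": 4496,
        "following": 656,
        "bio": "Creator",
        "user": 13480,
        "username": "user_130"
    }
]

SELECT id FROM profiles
[1, 2, 3, 4, 5, 6, 7]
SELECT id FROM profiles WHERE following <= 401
[4]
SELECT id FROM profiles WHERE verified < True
[4]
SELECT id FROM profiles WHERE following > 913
[]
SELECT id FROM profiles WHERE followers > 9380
[]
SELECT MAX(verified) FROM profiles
True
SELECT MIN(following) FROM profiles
401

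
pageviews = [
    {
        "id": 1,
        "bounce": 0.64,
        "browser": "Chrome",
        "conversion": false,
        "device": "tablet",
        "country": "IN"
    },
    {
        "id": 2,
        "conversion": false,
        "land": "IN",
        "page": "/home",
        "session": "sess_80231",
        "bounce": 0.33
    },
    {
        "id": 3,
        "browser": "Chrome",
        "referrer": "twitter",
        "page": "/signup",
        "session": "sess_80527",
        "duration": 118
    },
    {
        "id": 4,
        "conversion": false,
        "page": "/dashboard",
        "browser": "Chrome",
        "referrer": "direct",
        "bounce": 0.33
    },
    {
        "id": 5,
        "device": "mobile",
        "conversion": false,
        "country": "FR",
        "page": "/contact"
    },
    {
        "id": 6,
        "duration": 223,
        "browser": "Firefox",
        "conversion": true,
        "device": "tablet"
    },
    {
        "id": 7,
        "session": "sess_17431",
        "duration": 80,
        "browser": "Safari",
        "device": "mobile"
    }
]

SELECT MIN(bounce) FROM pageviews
0.33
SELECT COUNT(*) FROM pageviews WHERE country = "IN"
1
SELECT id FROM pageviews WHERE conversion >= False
[1, 2, 4, 5, 6]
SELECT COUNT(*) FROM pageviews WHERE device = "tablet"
2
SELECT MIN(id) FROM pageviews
1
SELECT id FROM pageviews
[1, 2, 3, 4, 5, 6, 7]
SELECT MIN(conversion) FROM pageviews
False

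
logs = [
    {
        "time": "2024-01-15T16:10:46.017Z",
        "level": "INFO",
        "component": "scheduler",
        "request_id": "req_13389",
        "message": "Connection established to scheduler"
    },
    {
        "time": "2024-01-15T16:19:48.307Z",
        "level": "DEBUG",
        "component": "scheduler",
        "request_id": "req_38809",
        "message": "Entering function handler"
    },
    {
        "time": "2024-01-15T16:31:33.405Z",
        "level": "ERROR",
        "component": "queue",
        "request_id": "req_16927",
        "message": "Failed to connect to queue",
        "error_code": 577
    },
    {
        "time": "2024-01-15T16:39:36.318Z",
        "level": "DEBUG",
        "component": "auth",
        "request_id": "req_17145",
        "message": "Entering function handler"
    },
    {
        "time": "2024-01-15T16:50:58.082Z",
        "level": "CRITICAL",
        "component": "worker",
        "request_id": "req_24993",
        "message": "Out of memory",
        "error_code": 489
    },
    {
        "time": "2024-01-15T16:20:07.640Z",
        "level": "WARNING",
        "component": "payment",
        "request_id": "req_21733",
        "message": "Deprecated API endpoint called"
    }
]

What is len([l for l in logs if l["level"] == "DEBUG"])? 2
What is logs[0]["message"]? "Connection established to scheduler"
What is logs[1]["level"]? "DEBUG"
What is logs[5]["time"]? "2024-01-15T16:20:07.640Z"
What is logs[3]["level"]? "DEBUG"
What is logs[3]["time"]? "2024-01-15T16:39:36.318Z"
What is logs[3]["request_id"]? "req_17145"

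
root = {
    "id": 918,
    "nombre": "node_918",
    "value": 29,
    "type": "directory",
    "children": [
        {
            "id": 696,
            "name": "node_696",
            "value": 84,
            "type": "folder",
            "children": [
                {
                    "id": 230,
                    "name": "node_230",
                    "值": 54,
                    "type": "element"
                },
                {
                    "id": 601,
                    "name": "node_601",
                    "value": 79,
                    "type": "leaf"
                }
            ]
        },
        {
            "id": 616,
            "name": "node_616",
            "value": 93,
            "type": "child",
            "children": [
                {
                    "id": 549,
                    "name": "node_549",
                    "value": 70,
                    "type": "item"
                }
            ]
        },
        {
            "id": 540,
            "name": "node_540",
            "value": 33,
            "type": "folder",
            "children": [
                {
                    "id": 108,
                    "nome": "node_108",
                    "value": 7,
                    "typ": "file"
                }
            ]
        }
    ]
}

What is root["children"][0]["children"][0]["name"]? "node_230"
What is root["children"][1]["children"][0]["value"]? 70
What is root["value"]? 29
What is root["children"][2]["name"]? "node_540"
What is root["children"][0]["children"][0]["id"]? 230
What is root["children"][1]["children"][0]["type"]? "item"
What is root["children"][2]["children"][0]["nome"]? "node_108"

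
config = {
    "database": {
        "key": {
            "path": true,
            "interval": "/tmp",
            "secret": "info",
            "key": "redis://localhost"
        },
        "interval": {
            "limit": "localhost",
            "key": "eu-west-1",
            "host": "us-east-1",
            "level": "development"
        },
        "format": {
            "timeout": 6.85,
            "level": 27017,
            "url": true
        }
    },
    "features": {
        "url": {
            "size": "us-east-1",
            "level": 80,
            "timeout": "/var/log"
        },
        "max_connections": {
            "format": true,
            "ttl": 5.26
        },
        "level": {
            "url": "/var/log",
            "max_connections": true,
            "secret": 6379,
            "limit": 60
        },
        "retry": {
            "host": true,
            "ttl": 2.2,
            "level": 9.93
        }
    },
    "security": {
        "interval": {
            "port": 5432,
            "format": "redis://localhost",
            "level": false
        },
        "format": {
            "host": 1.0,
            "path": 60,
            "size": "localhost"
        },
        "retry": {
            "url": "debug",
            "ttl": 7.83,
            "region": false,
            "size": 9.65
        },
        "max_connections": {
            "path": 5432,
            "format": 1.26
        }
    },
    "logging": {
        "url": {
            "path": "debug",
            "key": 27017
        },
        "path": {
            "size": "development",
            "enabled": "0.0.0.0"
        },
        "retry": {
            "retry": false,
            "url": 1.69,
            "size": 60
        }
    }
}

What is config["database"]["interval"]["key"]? "eu-west-1"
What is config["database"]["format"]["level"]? 27017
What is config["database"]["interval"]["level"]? "development"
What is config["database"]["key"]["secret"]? "info"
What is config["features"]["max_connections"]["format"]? True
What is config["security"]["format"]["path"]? 60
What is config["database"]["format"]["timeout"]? 6.85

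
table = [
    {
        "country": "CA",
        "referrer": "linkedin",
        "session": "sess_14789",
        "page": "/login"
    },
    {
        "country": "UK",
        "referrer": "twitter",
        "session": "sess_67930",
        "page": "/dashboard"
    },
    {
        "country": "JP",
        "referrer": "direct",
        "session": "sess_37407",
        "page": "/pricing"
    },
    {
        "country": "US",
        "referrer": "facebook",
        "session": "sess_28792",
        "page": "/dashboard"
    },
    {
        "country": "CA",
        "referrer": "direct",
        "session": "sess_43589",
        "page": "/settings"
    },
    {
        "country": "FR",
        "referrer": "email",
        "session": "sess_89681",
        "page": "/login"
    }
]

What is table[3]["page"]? "/dashboard"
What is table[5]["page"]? "/login"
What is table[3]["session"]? "sess_28792"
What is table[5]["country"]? "FR"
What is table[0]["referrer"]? "linkedin"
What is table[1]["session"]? "sess_67930"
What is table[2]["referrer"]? "direct"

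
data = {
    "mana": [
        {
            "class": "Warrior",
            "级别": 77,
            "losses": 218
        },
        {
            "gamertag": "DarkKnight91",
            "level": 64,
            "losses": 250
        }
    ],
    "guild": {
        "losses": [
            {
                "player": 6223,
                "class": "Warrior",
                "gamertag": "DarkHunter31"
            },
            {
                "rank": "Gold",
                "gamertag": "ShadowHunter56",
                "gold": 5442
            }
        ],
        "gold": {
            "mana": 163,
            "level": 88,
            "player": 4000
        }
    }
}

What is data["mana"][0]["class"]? "Warrior"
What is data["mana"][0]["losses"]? 218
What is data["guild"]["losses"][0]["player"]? 6223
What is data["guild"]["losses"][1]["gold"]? 5442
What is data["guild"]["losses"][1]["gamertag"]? "ShadowHunter56"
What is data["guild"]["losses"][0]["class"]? "Warrior"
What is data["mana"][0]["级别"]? 77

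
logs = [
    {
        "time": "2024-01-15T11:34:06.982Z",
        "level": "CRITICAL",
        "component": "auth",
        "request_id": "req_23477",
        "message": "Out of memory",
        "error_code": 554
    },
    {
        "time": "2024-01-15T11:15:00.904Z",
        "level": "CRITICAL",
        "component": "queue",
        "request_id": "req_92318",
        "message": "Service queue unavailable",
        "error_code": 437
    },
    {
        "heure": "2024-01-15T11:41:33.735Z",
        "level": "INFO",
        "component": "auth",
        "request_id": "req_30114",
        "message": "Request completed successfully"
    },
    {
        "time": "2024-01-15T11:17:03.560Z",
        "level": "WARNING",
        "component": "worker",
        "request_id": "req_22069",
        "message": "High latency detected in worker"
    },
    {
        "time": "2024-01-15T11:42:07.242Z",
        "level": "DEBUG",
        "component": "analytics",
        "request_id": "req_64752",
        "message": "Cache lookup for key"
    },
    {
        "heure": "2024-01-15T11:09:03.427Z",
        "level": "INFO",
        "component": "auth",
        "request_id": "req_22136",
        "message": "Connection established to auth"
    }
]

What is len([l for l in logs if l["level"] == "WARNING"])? 1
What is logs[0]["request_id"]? "req_23477"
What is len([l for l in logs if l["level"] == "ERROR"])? 0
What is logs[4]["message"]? "Cache lookup for key"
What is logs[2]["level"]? "INFO"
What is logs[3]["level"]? "WARNING"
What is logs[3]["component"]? "worker"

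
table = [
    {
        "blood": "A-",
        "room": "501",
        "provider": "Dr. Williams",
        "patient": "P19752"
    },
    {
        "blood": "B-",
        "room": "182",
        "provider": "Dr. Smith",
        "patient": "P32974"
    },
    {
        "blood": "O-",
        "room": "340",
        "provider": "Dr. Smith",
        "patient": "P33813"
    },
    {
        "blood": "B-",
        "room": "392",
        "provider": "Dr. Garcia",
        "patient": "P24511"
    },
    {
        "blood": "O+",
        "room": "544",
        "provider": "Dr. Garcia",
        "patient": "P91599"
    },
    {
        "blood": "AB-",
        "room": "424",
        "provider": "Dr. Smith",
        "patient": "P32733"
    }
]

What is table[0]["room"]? "501"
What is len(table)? 6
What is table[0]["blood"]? "A-"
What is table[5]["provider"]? "Dr. Smith"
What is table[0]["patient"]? "P19752"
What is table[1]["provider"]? "Dr. Smith"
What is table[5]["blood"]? "AB-"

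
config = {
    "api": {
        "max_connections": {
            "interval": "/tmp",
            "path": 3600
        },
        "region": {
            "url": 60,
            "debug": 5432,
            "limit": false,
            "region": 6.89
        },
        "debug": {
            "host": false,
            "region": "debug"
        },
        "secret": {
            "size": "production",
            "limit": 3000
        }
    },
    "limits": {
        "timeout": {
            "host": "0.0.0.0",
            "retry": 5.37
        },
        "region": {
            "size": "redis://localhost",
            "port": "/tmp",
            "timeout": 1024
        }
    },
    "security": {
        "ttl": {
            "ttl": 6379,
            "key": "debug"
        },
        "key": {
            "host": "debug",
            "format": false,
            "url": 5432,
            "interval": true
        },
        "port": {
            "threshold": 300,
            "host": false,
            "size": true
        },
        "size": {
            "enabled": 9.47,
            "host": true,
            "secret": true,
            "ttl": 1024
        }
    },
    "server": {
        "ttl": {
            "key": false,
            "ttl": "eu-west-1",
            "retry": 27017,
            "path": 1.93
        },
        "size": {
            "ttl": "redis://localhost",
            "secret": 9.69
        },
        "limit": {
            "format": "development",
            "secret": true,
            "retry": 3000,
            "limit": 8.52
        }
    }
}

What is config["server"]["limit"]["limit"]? 8.52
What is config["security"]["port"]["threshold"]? 300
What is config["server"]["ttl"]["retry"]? 27017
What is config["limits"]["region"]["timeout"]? 1024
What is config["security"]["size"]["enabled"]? 9.47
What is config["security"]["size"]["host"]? True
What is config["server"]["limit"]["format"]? "development"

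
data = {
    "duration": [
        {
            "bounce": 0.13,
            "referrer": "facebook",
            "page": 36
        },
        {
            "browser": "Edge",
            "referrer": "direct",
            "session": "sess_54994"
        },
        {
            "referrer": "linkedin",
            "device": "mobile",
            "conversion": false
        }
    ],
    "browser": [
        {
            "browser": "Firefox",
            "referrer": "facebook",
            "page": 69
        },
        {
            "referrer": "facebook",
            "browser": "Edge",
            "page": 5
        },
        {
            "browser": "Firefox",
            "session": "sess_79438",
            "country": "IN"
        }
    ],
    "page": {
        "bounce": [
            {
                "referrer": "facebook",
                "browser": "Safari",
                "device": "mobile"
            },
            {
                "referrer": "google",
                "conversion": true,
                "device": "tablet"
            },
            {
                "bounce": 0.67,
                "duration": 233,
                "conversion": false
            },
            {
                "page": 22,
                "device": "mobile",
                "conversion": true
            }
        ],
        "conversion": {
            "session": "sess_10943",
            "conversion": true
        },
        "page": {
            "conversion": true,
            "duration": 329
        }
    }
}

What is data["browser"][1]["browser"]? "Edge"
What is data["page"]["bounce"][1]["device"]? "tablet"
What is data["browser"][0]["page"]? 69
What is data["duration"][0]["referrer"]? "facebook"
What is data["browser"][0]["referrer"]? "facebook"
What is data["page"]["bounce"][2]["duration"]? 233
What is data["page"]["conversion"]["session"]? "sess_10943"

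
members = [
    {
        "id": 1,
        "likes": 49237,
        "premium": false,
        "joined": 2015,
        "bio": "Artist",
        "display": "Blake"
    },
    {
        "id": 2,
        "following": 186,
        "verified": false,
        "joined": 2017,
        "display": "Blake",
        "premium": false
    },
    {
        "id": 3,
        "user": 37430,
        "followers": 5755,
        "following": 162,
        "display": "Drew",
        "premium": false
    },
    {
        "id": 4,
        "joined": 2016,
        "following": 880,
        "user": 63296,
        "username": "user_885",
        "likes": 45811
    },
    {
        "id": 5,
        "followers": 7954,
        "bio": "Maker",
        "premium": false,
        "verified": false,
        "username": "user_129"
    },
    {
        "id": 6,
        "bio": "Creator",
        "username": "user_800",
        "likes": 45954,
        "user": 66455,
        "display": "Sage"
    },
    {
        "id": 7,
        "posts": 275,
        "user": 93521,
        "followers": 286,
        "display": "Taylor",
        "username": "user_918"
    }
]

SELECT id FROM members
[1, 2, 3, 4, 5, 6, 7]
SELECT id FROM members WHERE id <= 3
[1, 2, 3]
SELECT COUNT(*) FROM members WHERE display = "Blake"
2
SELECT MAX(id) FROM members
7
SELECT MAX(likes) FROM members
49237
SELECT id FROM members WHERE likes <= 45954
[4, 6]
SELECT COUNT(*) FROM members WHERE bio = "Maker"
1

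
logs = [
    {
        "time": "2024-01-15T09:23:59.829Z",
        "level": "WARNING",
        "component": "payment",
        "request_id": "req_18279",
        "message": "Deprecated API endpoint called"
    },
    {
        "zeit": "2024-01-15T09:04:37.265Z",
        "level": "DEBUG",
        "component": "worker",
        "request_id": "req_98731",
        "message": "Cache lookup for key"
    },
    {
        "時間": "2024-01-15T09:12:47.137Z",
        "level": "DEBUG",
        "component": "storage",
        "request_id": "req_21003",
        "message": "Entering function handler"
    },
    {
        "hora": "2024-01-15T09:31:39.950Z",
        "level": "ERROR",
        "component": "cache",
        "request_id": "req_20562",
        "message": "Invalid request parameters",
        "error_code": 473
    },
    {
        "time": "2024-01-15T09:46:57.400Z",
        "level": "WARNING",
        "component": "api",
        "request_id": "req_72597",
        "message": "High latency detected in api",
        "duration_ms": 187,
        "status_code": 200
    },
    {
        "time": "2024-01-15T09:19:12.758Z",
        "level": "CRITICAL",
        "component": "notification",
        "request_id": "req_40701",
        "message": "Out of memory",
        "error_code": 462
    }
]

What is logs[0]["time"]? "2024-01-15T09:23:59.829Z"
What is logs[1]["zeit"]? "2024-01-15T09:04:37.265Z"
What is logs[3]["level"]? "ERROR"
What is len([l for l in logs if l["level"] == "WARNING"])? 2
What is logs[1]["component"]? "worker"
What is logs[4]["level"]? "WARNING"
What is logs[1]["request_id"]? "req_98731"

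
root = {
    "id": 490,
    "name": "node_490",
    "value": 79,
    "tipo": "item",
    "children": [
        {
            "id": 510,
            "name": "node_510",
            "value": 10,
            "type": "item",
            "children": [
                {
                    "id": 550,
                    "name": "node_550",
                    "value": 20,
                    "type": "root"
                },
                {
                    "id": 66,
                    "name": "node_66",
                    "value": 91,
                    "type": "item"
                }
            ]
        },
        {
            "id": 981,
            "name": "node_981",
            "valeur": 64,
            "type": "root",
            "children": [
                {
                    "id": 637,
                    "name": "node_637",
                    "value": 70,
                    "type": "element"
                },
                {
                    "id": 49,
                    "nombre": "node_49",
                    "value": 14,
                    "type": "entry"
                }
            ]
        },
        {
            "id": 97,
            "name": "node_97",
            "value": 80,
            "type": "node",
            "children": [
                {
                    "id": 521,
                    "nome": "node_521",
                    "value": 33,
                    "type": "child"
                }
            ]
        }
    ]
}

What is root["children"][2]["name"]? "node_97"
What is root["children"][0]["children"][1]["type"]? "item"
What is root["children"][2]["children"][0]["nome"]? "node_521"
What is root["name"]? "node_490"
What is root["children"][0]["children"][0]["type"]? "root"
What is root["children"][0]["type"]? "item"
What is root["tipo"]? "item"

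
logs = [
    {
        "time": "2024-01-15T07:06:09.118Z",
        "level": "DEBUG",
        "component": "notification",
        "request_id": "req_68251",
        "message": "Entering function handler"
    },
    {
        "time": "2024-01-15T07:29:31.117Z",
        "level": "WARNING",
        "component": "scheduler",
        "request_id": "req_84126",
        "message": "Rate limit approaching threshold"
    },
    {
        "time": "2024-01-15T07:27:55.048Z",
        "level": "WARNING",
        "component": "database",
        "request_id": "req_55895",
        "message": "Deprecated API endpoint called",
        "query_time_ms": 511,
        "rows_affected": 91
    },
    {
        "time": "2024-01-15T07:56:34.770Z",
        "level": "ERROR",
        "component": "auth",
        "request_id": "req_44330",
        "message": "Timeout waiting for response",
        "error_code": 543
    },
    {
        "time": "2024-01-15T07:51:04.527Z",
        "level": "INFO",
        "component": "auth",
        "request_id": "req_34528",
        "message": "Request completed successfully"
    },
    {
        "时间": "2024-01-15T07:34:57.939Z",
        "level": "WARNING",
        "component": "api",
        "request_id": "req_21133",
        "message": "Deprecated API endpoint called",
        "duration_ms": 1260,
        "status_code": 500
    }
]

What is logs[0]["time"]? "2024-01-15T07:06:09.118Z"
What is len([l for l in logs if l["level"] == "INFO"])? 1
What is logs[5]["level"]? "WARNING"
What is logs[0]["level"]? "DEBUG"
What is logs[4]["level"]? "INFO"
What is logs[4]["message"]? "Request completed successfully"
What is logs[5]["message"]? "Deprecated API endpoint called"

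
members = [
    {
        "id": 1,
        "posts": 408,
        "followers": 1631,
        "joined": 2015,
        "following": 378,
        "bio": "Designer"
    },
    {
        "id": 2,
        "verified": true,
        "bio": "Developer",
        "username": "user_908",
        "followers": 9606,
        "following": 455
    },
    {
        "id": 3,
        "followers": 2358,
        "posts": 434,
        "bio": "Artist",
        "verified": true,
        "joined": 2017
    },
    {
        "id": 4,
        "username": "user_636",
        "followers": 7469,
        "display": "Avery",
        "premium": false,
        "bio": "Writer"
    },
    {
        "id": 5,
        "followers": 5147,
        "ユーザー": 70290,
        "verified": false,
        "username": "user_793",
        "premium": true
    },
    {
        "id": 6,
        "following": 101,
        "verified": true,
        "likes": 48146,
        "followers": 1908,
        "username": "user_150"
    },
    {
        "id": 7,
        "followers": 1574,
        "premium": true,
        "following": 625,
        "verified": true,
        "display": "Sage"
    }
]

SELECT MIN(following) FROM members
101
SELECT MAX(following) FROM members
625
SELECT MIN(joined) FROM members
2015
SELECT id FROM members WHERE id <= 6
[1, 2, 3, 4, 5, 6]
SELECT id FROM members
[1, 2, 3, 4, 5, 6, 7]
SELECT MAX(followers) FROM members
9606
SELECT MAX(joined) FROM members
2017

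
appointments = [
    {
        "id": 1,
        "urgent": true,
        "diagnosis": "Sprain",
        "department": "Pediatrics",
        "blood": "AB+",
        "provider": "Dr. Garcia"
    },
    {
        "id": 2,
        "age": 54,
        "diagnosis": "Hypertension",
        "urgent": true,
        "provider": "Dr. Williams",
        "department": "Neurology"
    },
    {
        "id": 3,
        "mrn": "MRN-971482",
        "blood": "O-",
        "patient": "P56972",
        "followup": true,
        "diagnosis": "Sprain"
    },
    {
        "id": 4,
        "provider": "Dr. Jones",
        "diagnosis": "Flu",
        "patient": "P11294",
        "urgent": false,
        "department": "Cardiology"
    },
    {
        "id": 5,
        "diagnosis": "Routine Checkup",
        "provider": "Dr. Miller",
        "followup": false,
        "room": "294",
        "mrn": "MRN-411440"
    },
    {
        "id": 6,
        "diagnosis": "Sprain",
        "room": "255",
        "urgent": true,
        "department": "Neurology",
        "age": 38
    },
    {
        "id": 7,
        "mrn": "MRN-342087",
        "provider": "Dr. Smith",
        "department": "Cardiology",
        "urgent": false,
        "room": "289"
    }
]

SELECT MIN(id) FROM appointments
1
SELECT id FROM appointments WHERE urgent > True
[]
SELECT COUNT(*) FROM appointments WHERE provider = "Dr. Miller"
1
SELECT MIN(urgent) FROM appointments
False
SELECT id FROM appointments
[1, 2, 3, 4, 5, 6, 7]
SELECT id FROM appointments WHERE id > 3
[4, 5, 6, 7]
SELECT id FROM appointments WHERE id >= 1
[1, 2, 3, 4, 5, 6, 7]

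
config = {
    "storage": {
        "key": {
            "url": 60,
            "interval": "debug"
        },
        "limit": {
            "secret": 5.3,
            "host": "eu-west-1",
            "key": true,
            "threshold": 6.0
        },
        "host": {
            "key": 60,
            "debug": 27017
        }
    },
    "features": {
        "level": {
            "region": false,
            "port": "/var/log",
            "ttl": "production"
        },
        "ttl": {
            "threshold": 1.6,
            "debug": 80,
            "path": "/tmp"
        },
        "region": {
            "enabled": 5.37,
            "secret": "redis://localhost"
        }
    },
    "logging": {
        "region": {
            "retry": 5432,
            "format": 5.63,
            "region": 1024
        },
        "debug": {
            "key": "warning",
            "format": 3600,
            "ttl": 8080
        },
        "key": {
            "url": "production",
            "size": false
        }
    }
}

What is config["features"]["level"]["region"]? False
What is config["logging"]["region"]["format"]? 5.63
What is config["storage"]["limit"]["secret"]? 5.3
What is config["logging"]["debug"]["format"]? 3600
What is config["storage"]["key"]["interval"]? "debug"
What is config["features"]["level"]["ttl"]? "production"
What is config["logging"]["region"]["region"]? 1024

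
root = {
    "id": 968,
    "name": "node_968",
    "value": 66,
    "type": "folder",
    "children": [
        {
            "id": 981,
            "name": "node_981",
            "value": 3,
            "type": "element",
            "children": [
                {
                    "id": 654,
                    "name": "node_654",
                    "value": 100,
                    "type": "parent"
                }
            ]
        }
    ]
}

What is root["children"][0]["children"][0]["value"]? 100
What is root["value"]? 66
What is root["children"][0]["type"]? "element"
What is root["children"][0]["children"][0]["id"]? 654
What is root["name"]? "node_968"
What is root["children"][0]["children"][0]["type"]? "parent"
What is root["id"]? 968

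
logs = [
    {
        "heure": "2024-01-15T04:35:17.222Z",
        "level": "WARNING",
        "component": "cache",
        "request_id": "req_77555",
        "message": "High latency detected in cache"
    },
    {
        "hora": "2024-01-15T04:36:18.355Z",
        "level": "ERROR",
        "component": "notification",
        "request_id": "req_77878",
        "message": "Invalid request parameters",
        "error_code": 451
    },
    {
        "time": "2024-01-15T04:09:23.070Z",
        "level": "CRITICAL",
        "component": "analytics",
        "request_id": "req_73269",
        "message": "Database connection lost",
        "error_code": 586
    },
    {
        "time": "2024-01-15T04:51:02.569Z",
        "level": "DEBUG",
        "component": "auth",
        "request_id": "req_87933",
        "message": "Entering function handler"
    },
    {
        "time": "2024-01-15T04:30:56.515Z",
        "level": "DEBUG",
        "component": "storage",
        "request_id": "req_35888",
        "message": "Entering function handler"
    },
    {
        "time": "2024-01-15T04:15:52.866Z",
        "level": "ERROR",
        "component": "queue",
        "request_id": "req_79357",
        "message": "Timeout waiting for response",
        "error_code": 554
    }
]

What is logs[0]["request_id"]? "req_77555"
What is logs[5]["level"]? "ERROR"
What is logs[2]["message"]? "Database connection lost"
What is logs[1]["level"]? "ERROR"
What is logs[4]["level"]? "DEBUG"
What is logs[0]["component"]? "cache"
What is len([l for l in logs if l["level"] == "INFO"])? 0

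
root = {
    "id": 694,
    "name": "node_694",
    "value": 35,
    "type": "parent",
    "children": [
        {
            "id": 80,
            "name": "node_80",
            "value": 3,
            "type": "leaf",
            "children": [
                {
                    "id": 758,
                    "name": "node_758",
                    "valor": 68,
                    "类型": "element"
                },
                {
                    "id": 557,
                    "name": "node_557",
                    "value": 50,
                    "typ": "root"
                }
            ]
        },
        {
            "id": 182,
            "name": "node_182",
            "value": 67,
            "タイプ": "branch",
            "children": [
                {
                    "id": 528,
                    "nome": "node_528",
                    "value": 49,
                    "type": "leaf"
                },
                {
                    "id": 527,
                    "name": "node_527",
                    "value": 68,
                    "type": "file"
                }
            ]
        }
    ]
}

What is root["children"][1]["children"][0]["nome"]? "node_528"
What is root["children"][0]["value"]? 3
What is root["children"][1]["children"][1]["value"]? 68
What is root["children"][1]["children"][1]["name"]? "node_527"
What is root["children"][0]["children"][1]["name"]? "node_557"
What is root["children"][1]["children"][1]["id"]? 527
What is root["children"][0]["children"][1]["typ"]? "root"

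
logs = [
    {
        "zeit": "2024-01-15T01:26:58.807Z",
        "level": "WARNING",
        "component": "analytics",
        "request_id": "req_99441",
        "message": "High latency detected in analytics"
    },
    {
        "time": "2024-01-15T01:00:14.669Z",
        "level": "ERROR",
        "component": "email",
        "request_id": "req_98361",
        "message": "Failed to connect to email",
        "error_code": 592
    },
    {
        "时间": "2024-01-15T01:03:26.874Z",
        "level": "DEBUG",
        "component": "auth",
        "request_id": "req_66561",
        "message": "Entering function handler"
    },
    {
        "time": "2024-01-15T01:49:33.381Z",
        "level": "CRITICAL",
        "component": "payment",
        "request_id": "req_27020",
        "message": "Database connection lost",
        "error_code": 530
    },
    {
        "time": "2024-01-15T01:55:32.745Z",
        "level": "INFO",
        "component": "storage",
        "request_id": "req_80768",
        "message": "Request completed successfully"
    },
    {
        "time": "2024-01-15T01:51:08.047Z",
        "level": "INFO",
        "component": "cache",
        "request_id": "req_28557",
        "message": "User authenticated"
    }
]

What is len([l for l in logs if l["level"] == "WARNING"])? 1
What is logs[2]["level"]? "DEBUG"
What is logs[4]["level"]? "INFO"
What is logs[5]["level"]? "INFO"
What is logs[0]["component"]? "analytics"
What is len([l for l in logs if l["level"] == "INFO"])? 2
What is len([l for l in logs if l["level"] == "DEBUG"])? 1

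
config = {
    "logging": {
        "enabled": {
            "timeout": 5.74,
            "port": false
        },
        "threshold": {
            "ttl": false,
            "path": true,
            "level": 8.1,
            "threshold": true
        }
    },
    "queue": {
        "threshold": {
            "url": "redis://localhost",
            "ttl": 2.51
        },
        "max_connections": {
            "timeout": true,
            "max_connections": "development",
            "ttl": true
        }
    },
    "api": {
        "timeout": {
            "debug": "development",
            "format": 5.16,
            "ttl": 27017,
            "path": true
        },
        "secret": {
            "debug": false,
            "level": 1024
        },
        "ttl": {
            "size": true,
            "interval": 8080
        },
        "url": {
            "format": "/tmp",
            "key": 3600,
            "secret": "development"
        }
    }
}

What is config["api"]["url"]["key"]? 3600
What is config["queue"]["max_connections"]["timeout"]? True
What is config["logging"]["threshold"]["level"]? 8.1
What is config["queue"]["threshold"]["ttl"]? 2.51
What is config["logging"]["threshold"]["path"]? True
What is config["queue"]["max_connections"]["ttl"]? True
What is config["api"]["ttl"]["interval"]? 8080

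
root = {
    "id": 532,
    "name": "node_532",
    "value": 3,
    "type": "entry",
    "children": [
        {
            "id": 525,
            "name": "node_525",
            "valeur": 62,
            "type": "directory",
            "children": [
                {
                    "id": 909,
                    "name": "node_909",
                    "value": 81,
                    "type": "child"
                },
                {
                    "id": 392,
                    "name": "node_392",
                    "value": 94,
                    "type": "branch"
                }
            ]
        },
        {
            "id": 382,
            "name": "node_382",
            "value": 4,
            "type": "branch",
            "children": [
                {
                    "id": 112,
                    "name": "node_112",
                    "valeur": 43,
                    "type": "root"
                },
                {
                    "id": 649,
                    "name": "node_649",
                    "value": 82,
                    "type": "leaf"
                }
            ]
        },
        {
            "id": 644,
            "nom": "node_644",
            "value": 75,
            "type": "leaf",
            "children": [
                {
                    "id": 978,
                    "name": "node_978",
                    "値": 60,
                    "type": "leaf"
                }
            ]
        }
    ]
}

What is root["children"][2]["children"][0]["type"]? "leaf"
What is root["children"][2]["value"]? 75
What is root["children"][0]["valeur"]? 62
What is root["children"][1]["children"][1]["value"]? 82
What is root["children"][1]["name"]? "node_382"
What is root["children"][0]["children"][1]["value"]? 94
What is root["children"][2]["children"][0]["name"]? "node_978"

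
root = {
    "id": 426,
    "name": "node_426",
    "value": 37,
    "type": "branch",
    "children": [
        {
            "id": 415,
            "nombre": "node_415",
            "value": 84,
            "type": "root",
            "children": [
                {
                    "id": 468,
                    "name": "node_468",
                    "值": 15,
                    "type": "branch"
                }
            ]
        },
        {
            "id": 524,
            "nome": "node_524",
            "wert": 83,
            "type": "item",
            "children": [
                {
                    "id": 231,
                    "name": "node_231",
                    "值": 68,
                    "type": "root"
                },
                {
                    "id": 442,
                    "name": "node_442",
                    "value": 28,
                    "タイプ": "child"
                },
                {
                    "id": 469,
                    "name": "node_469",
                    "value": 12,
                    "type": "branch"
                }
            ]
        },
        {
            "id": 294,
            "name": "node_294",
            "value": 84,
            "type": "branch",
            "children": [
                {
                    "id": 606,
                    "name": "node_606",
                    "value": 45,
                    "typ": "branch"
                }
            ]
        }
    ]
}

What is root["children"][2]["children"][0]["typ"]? "branch"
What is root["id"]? 426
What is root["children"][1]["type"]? "item"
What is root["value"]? 37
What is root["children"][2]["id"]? 294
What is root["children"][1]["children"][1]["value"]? 28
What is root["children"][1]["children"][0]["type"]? "root"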